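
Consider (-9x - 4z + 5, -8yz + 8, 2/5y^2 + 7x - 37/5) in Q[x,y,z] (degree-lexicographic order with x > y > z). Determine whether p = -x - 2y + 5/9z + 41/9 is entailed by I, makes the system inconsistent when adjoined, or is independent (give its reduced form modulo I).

Adjoining -x - 2y + 5/9z + 41/9 makes the ideal the whole ring: the system is inconsistent.

First compute the reduced Gröbner basis of I by Buchberger's algorithm.
f_1 = -9x - 4z + 5, LT = x.
f_2 = -8yz + 8, LT = yz.
f_3 = 2/5y^2 + 7x - 37/5, LT = y^2.

S(f_2,f_3): lcm = y^2z. S = -35/2xz - y + 37/2z.
  leading term xz: subtract (35/18z)·f_1 from -35/2xz - y + 37/2z → 70/9z^2 - y + 79/9z
  leading term z^2: no divisor's leading term divides it; move 70/9z^2 to the remainder.
  leading term y: no divisor's leading term divides it; move -y to the remainder.
  leading term z: no divisor's leading term divides it; move 79/9z to the remainder.
  remainder 70/9z^2 - y + 79/9z ≠ 0; add h_4 = 70/9z^2 - y + 79/9z to the basis.

The other S-polynomials (S(f_1,f_2), S(f_1,f_3), S(f_1,h_4), S(f_2,h_4), S(f_3,h_4)) all reduce to 0 modulo the current basis, so we have a Gröbner basis.
Inter-reduce: drop elements whose leading term is divisible by another's, tail-reduce, and make monic.
Reduced Gröbner basis: {y^2 - 70/9z - 79/9, yz - 1, z^2 - 9/70y + 79/70z, x + 4/9z - 5/9}.
Label its elements g_1 = y^2 - 70/9z - 79/9, g_2 = yz - 1, g_3 = z^2 - 9/70y + 79/70z, g_4 = x + 4/9z - 5/9.

Reduce p = -x - 2y + 5/9z + 41/9 modulo G:
  leading term x: subtract (-1)·g_4 from -x - 2y + 5/9z + 41/9 → -2y + z + 4
  leading term y: no divisor's leading term divides it; move -2y to the remainder.
  leading term z: no divisor's leading term divides it; move z to the remainder.
  leading term 1: no divisor's leading term divides it; move 4 to the remainder.
  normal form = -2y + z + 4.
The normal form is nonzero, so p ∉ I. Since p minus its normal form lies in I, I + (p) = I + (r) where r = -2y + z + 4; decide whether this ideal is the whole ring.
Run Buchberger on G together with r (pairs among the g_i already reduce to 0 since G is a Gröbner basis):
g_1 = y^2 - 70/9z - 79/9, LT = y^2.
g_2 = yz - 1, LT = yz.
g_3 = z^2 - 9/70y + 79/70z, LT = z^2.
g_4 = x + 4/9z - 5/9, LT = x.
r = -2y + z + 4, LT = y.

S(g_1,r): lcm = y^2. S = 1/2yz + 2y - 70/9z - 79/9.
  leading term yz: subtract (1/2)·g_2 from 1/2yz + 2y - 70/9z - 79/9 → 2y - 70/9z - 149/18
  leading term y: subtract (-1)·r from 2y - 70/9z - 149/18 → -61/9z - 77/18
  leading term z: no divisor's leading term divides it; move -61/9z to the remainder.
  leading term 1: no divisor's leading term divides it; move -77/18 to the remainder.
  remainder -61/9z - 77/18 ≠ 0; add m_6 = -61/9z - 77/18 to the basis.

S(g_2,r): lcm = yz. S = 1/2z^2 + 2z - 1.
  leading term z^2: subtract (1/2)·g_3 from 1/2z^2 + 2z - 1 → 9/140y + 201/140z - 1
  leading term y: subtract (-9/280)·r from 9/140y + 201/140z - 1 → 411/280z - 61/70
  leading term z: subtract (-3699/17080)·m_6 from 411/280z - 61/70 → -12283/6832
  leading term 1: no divisor's leading term divides it; move -12283/6832 to the remainder.
  remainder -12283/6832 ≠ 0; add m_7 = -12283/6832 to the basis.

The other S-polynomials (S(g_1,g_2), S(g_1,g_3), S(g_1,g_4), S(g_2,g_3), S(g_2,g_4), S(g_3,g_4), S(g_3,r), S(g_4,r), S(g_1,m_6), S(g_2,m_6), S(g_3,m_6), S(g_4,m_6), S(r,m_6), S(g_1,m_7), S(g_2,m_7), S(g_3,m_7), S(g_4,m_7), S(r,m_7), S(m_6,m_7)) all reduce to 0 modulo the current basis, so we have a Gröbner basis.
Inter-reduce: drop elements whose leading term is divisible by another's, tail-reduce, and make monic.
Reduced Gröbner basis: {1}.
The reduced Gröbner basis of I + (p) is {1}: the ideal is the whole ring, so the enlarged system has no common solution — adjoining p is inconsistent.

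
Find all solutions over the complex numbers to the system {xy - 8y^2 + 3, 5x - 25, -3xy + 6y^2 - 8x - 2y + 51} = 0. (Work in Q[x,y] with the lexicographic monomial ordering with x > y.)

{(5, 1)}

Compute a lex Gröbner basis by Buchberger's algorithm.
f_1 = xy - 8y^2 + 3, LT = xy.
f_2 = 5x - 25, LT = x.
f_3 = -3xy - 8x + 6y^2 - 2y + 51, LT = xy.

S(f_1,f_2): lcm = xy. S = -8y^2 + 5y + 3.
  leading term y^2: no divisor's leading term divides it; move -8y^2 to the remainder.
  leading term y: no divisor's leading term divides it; move 5y to the remainder.
  leading term 1: no divisor's leading term divides it; move 3 to the remainder.
  remainder -8y^2 + 5y + 3 ≠ 0; add h_4 = -8y^2 + 5y + 3 to the basis.

S(f_1,f_3): lcm = xy. S = -8/3x - 6y^2 - 2/3y + 20.
  leading term x: subtract (-8/15)·f_2 from -8/3x - 6y^2 - 2/3y + 20 → -6y^2 - 2/3y + 20/3
  leading term y^2: subtract (3/4)·h_4 from -6y^2 - 2/3y + 20/3 → -53/12y + 53/12
  leading term y: no divisor's leading term divides it; move -53/12y to the remainder.
  leading term 1: no divisor's leading term divides it; move 53/12 to the remainder.
  remainder -53/12y + 53/12 ≠ 0; add h_5 = -53/12y + 53/12 to the basis.

The other S-polynomials (S(f_2,f_3), S(f_1,h_4), S(f_2,h_4), S(f_3,h_4), S(f_1,h_5), S(f_2,h_5), S(f_3,h_5), S(h_4,h_5)) all reduce to 0 modulo the current basis, so we have a Gröbner basis.
Inter-reduce: drop elements whose leading term is divisible by another's, tail-reduce, and make monic.
Reduced Gröbner basis: {x - 5, y - 1}.

Elimination: the polynomial y - 1 lies in the elimination ideal for y, so y ∈ {1}. For each such y, the remaining basis elements (now univariate) give the rest of the solution.
  y = 1: the earlier basis element becomes x - 5 = 0, giving x = 5 — point (5, 1).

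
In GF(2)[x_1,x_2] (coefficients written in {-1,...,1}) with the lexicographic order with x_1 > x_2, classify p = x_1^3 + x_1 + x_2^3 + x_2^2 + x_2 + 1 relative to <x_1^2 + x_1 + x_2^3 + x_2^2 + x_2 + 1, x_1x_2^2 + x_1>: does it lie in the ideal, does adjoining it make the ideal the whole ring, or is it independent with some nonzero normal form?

x_1^3 + x_1 + x_2^3 + x_2^2 + x_2 + 1 lies in I (it reduces to 0).

First compute the reduced Gröbner basis of I by Buchberger's algorithm.
f_1 = x_1^2 + x_1 + x_2^3 + x_2^2 + x_2 + 1, LT = x_1^2.
f_2 = x_1x_2^2 + x_1, LT = x_1x_2^2.

S(f_1,f_2): lcm = x_1^2x_2^2. S = x_1^2 + x_1x_2^2 + x_2^5 + x_2^4 + x_2^3 + x_2^2.
  leading term x_1^2: subtract (1)·f_1 from x_1^2 + x_1x_2^2 + x_2^5 + x_2^4 + x_2^3 + x_2^2 → x_1x_2^2 + x_1 + x_2^5 + x_2^4 + x_2 + 1
  leading term x_1x_2^2: subtract (1)·f_2 from x_1x_2^2 + x_1 + x_2^5 + x_2^4 + x_2 + 1 → x_2^5 + x_2^4 + x_2 + 1
  leading term x_2^5: no divisor's leading term divides it; move x_2^5 to the remainder.
  leading term x_2^4: no divisor's leading term divides it; move x_2^4 to the remainder.
  leading term x_2: no divisor's leading term divides it; move x_2 to the remainder.
  leading term 1: no divisor's leading term divides it; move 1 to the remainder.
  remainder x_2^5 + x_2^4 + x_2 + 1 ≠ 0; add h_3 = x_2^5 + x_2^4 + x_2 + 1 to the basis.

S(f_1,h_3): leading monomials are coprime, so the S-polynomial reduces to 0 (Buchberger's first criterion).
S(f_2,h_3): lcm = x_1x_2^5. S = x_1x_2^4 + x_1x_2^3 + x_1x_2 + x_1.
  leading term x_1x_2^4: subtract (x_2^2)·f_2 from x_1x_2^4 + x_1x_2^3 + x_1x_2 + x_1 → x_1x_2^3 + x_1x_2^2 + x_1x_2 + x_1
  leading term x_1x_2^3: subtract (x_2)·f_2 from x_1x_2^3 + x_1x_2^2 + x_1x_2 + x_1 → x_1x_2^2 + x_1
  leading term x_1x_2^2: subtract (1)·f_2 from x_1x_2^2 + x_1 → 0
  remainder 0.

Every S-polynomial of the final basis reduces to 0, so we have a Gröbner basis.
Inter-reduce: drop elements whose leading term is divisible by another's, tail-reduce, and make monic.
Reduced Gröbner basis: {x_1^2 + x_1 + x_2^3 + x_2^2 + x_2 + 1, x_1x_2^2 + x_1, x_2^5 + x_2^4 + x_2 + 1}.
Label its elements g_1 = x_1^2 + x_1 + x_2^3 + x_2^2 + x_2 + 1, g_2 = x_1x_2^2 + x_1, g_3 = x_2^5 + x_2^4 + x_2 + 1.

Reduce p = x_1^3 + x_1 + x_2^3 + x_2^2 + x_2 + 1 modulo G:
  leading term x_1^3: subtract (x_1)·g_1 from x_1^3 + x_1 + x_2^3 + x_2^2 + x_2 + 1 → x_1^2 + x_1x_2^3 + x_1x_2^2 + x_1x_2 + x_2^3 + x_2^2 + x_2 + 1
  leading term x_1^2: subtract (1)·g_1 from x_1^2 + x_1x_2^3 + x_1x_2^2 + x_1x_2 + x_2^3 + x_2^2 + x_2 + 1 → x_1x_2^3 + x_1x_2^2 + x_1x_2 + x_1
  leading term x_1x_2^3: subtract (x_2)·g_2 from x_1x_2^3 + x_1x_2^2 + x_1x_2 + x_1 → x_1x_2^2 + x_1
  leading term x_1x_2^2: subtract (1)·g_2 from x_1x_2^2 + x_1 → 0
  normal form = 0.
Since the normal form is 0, p ∈ I.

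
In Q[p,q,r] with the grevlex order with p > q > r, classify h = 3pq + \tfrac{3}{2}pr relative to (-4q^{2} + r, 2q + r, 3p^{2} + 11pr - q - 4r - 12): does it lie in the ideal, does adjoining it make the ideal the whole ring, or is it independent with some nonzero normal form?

3pq + \tfrac{3}{2}pr lies in I (it reduces to 0).

First compute the reduced Gröbner basis of I by Buchberger's algorithm.
f_1 = -4q^{2} + r, LT = q^{2}.
f_2 = 2q + r, LT = q.
f_3 = 3p^{2} + 11pr - q - 4r - 12, LT = p^{2}.

S(f_1,f_2): lcm = q^{2}. S = -\tfrac{1}{2}qr - \tfrac{1}{4}r.
  leading term qr: subtract (-\tfrac{1}{4}r)·f_2 from -\tfrac{1}{2}qr - \tfrac{1}{4}r → \tfrac{1}{4}r^{2} - \tfrac{1}{4}r
  leading term r^{2}: no divisor's leading term divides it; move \tfrac{1}{4}r^{2} to the remainder.
  leading term r: no divisor's leading term divides it; move -\tfrac{1}{4}r to the remainder.
  remainder \tfrac{1}{4}r^{2} - \tfrac{1}{4}r ≠ 0; add k_4 = \tfrac{1}{4}r^{2} - \tfrac{1}{4}r to the basis.

The other S-polynomials (S(f_1,f_3), S(f_2,f_3), S(f_1,k_4), S(f_2,k_4), S(f_3,k_4)) all reduce to 0 modulo the current basis, so we have a Gröbner basis.
Inter-reduce: drop elements whose leading term is divisible by another's, tail-reduce, and make monic.
Reduced Gröbner basis: {p^{2} + \tfrac{11}{3}pr - \tfrac{7}{6}r - 4, r^{2} - r, q + \tfrac{1}{2}r}.
Label its elements g_1 = p^{2} + \tfrac{11}{3}pr - \tfrac{7}{6}r - 4, g_2 = r^{2} - r, g_3 = q + \tfrac{1}{2}r.

Reduce h = 3pq + \tfrac{3}{2}pr modulo G:
  leading term pq: subtract (3p)·g_3 from 3pq + \tfrac{3}{2}pr → 0
  normal form = 0.
Since the normal form is 0, h ∈ I.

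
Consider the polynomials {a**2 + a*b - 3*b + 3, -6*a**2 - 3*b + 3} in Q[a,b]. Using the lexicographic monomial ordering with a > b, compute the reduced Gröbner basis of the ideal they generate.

f_1 = a**2 + a*b - 3*b + 3, LT = a**2.
f_2 = -6*a**2 - 3*b + 3, LT = a**2.

S(f_1,f_2): lcm = a**2. S = a*b - 7/2*b + 7/2.
  reduce S modulo (f_1, f_2):
  remainder a*b - 7/2*b + 7/2 ≠ 0; add g_3 = a*b - 7/2*b + 7/2 to the basis.

S(f_1,g_3): lcm = a**2*b. S = a*b**2 + 7/2*a*b - 7/2*a - 3*b**2 + 3*b.
  reduce S modulo (f_1, f_2, g_3):
  remainder -7/2*a + 1/2*b**2 + 47/4*b - 49/4 ≠ 0; add g_4 = -7/2*a + 1/2*b**2 + 47/4*b - 49/4 to the basis.

S(g_3,g_4): lcm = a*b. S = 1/7*b**3 + 47/14*b**2 - 7*b + 7/2.
  reduce S modulo (f_1, f_2, g_3, g_4):
  remainder 1/7*b**3 + 47/14*b**2 - 7*b + 7/2 ≠ 0; add g_5 = 1/7*b**3 + 47/14*b**2 - 7*b + 7/2 to the basis.

The other S-polynomials (S(f_2,g_3), S(f_1,g_4), S(f_2,g_4), S(f_1,g_5), S(f_2,g_5), S(g_3,g_5), S(g_4,g_5)) all reduce to 0 modulo the current basis, so we have a Gröbner basis.
Inter-reduce: drop elements whose leading term is divisible by another's, tail-reduce, and make monic.

G = {a - 1/7*b**2 - 47/14*b + 7/2, b**3 + 47/2*b**2 - 49*b + 49/2}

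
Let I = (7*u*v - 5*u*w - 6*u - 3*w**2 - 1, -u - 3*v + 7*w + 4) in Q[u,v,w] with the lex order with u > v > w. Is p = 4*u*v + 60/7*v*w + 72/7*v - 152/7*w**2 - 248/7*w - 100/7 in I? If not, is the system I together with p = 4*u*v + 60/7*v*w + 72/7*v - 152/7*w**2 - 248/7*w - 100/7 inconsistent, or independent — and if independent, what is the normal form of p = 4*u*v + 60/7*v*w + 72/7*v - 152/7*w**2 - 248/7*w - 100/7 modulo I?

4*u*v + 60/7*v*w + 72/7*v - 152/7*w**2 - 248/7*w - 100/7 lies in I (it reduces to 0).

First compute the reduced Gröbner basis of I by Buchberger's algorithm.
f_1 = 7*u*v - 5*u*w - 6*u - 3*w**2 - 1, LT = u*v.
f_2 = -u - 3*v + 7*w + 4, LT = u.

S(f_1,f_2): lcm = u*v. S = -5/7*u*w - 6/7*u - 3*v**2 + 7*v*w + 4*v - 3/7*w**2 - 1/7.
  leading term u*w: subtract (5/7*w)·f_2 from -5/7*u*w - 6/7*u - 3*v**2 + 7*v*w + 4*v - 3/7*w**2 - 1/7 → -6/7*u - 3*v**2 + 64/7*v*w + 4*v - 38/7*w**2 - 20/7*w - 1/7
  leading term u: subtract (6/7)·f_2 from -6/7*u - 3*v**2 + 64/7*v*w + 4*v - 38/7*w**2 - 20/7*w - 1/7 → -3*v**2 + 64/7*v*w + 46/7*v - 38/7*w**2 - 62/7*w - 25/7
  leading term v**2: no divisor's leading term divides it; move -3*v**2 to the remainder.
  leading term v*w: no divisor's leading term divides it; move 64/7*v*w to the remainder.
  leading term v: no divisor's leading term divides it; move 46/7*v to the remainder.
  leading term w**2: no divisor's leading term divides it; move -38/7*w**2 to the remainder.
  leading term w: no divisor's leading term divides it; move -62/7*w to the remainder.
  leading term 1: no divisor's leading term divides it; move -25/7 to the remainder.
  remainder -3*v**2 + 64/7*v*w + 46/7*v - 38/7*w**2 - 62/7*w - 25/7 ≠ 0; add h_3 = -3*v**2 + 64/7*v*w + 46/7*v - 38/7*w**2 - 62/7*w - 25/7 to the basis.

The other S-polynomials (S(f_1,h_3), S(f_2,h_3)) all reduce to 0 modulo the current basis, so we have a Gröbner basis.
Inter-reduce: drop elements whose leading term is divisible by another's, tail-reduce, and make monic.
Reduced Gröbner basis: {u + 3*v - 7*w - 4, v**2 - 64/21*v*w - 46/21*v + 38/21*w**2 + 62/21*w + 25/21}.
Label its elements g_1 = u + 3*v - 7*w - 4, g_2 = v**2 - 64/21*v*w - 46/21*v + 38/21*w**2 + 62/21*w + 25/21.

Reduce p = 4*u*v + 60/7*v*w + 72/7*v - 152/7*w**2 - 248/7*w - 100/7 modulo G:
  leading term u*v: subtract (4*v)·g_1 from 4*u*v + 60/7*v*w + 72/7*v - 152/7*w**2 - 248/7*w - 100/7 → -12*v**2 + 256/7*v*w + 184/7*v - 152/7*w**2 - 248/7*w - 100/7
  leading term v**2: subtract (-12)·g_2 from -12*v**2 + 256/7*v*w + 184/7*v - 152/7*w**2 - 248/7*w - 100/7 → 0
  normal form = 0.
Since the normal form is 0, p ∈ I.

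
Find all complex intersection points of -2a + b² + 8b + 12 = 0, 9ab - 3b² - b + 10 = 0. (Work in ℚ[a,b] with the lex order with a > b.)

{(0, -2), (17/9 + 4*sqrt(6)/3, -8/3 + sqrt(6)), (17/9 - 4*sqrt(6)/3, -8/3 - sqrt(6))}

Compute a lex Gröbner basis by Buchberger's algorithm.
f_1 = -2a + b² + 8b + 12, LT = a.
f_2 = 9ab - 3b² - b + 10, LT = ab.

S(f_1,f_2): lcm = ab. S = -½b³ - 11/3b² - 53/9b - 10/9.
  leading term b³: no divisor's leading term divides it; move -½b³ to the remainder.
  leading term b²: no divisor's leading term divides it; move -11/3b² to the remainder.
  leading term b: no divisor's leading term divides it; move -53/9b to the remainder.
  leading term 1: no divisor's leading term divides it; move -10/9 to the remainder.
  remainder -½b³ - 11/3b² - 53/9b - 10/9 ≠ 0; add h_3 = -½b³ - 11/3b² - 53/9b - 10/9 to the basis.

The other S-polynomials (S(f_1,h_3), S(f_2,h_3)) all reduce to 0 modulo the current basis, so we have a Gröbner basis.
Inter-reduce: drop elements whose leading term is divisible by another's, tail-reduce, and make monic.
Reduced Gröbner basis: {a - ½b² - 4b - 6, b³ + 22/3b² + 106/9b + 20/9}.

Since the basis is lex-ordered, b³ + 22/3b² + 106/9b + 20/9 is univariate in b. Its roots are {-2, -8/3 + sqrt(6), -8/3 - sqrt(6)}. Back-substituting each root into the other basis elements fixes the other coordinates.
  b = -2: the earlier basis element becomes a = 0, giving a = 0 — point (0, -2).
  b = -8/3 + sqrt(6): the earlier basis element becomes a - 4*sqrt(6)/3 - 17/9 = 0, giving a = 17/9 + 4*sqrt(6)/3 — point (17/9 + 4*sqrt(6)/3, -8/3 + sqrt(6)).
  b = -8/3 - sqrt(6): the earlier basis element becomes a - 17/9 + 4*sqrt(6)/3 = 0, giving a = 17/9 - 4*sqrt(6)/3 — point (17/9 - 4*sqrt(6)/3, -8/3 - sqrt(6)).
Substituting each solution back into the original system confirms all equations vanish.
This is the nonlinear analogue of row-reducing a linear system.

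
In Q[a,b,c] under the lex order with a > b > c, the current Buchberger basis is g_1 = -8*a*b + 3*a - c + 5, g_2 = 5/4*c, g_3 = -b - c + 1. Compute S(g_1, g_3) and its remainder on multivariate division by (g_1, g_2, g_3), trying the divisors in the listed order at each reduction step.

S(g_1, g_3) = -a*c + 5/8*a + 1/8*c - 5/8; remainder on division = 5/8*a - 5/8.

lcm(LM(g_1), LM(g_3)) = a*b.
S = (lcm/LT(g_1))·g_1 − (lcm/LT(g_3))·g_3 = -a*c + 5/8*a + 1/8*c - 5/8.
Reduce S modulo (g_1, g_2, g_3) in that order:
  leading term a*c: subtract (-4/5*a)·g_2 from -a*c + 5/8*a + 1/8*c - 5/8 → 5/8*a + 1/8*c - 5/8
  leading term a: no divisor's leading term divides it; move 5/8*a to the remainder.
  leading term c: subtract (1/10)·g_2 from 1/8*c - 5/8 → -5/8
  leading term 1: no divisor's leading term divides it; move -5/8 to the remainder.
The remainder 5/8*a - 5/8 is nonzero, so it would be added as the next basis element.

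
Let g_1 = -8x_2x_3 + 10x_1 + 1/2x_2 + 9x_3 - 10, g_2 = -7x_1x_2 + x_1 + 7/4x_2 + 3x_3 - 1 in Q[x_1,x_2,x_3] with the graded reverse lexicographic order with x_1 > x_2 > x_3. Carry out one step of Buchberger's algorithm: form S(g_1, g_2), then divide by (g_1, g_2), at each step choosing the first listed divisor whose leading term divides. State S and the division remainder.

S(g_1, g_2) = -5/4x_1^2 - 1/16x_1x_2 - 55/56x_1x_3 + 1/4x_2x_3 + 3/7x_3^2 + 5/4x_1 - 1/7x_3; remainder on division = -5/4x_1^2 - 55/56x_1x_3 + 3/7x_3^2 + 87/56x_1 + 25/224x_3 - 17/56.

lcm(LM(g_1), LM(g_2)) = x_1x_2x_3.
S = (lcm/LT(g_1))·g_1 − (lcm/LT(g_2))·g_2 = -5/4x_1^2 - 1/16x_1x_2 - 55/56x_1x_3 + 1/4x_2x_3 + 3/7x_3^2 + 5/4x_1 - 1/7x_3.
Reduce S modulo (g_1, g_2) in that order:
  leading term x_1^2: no divisor's leading term divides it; move -5/4x_1^2 to the remainder.
  leading term x_1x_2: subtract (1/112)·g_2 from -1/16x_1x_2 - 55/56x_1x_3 + 1/4x_2x_3 + 3/7x_3^2 + 5/4x_1 - 1/7x_3 → -55/56x_1x_3 + 1/4x_2x_3 + 3/7x_3^2 + 139/112x_1 - 1/64x_2 - 19/112x_3 + 1/112
  leading term x_1x_3: no divisor's leading term divides it; move -55/56x_1x_3 to the remainder.
  leading term x_2x_3: subtract (-1/32)·g_1 from 1/4x_2x_3 + 3/7x_3^2 + 139/112x_1 - 1/64x_2 - 19/112x_3 + 1/112 → 3/7x_3^2 + 87/56x_1 + 25/224x_3 - 17/56
  leading term x_3^2: no divisor's leading term divides it; move 3/7x_3^2 to the remainder.
  leading term x_1: no divisor's leading term divides it; move 87/56x_1 to the remainder.
  leading term x_3: no divisor's leading term divides it; move 25/224x_3 to the remainder.
  leading term 1: no divisor's leading term divides it; move -17/56 to the remainder.
The remainder -5/4x_1^2 - 55/56x_1x_3 + 3/7x_3^2 + 87/56x_1 + 25/224x_3 - 17/56 is nonzero, so it would be added as the next basis element.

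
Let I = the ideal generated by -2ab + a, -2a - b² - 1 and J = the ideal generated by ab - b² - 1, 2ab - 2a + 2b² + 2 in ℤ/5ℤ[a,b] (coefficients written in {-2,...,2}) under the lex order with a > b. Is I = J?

Two ideals are equal iff their reduced Gröbner bases coincide (the reduced basis is unique for a fixed ordering).
Buchberger on the first generating set:
f_1 = -2ab + a, LT = ab.
f_2 = -2a - b² - 1, LT = a.

S(f_1,f_2): lcm = ab. S = 2a + 2b³ + 2b.
  leading term a: subtract (-1)·f_2 from 2a + 2b³ + 2b → 2b³ - b² + 2b - 1
  leading term b³: no divisor's leading term divides it; move 2b³ to the remainder.
  leading term b²: no divisor's leading term divides it; move -b² to the remainder.
  leading term b: no divisor's leading term divides it; move 2b to the remainder.
  leading term 1: no divisor's leading term divides it; move -1 to the remainder.
  remainder 2b³ - b² + 2b - 1 ≠ 0; add g_3 = 2b³ - b² + 2b - 1 to the basis.

S(f_1,g_3): lcm = ab³. S = -ab - 2a.
  leading term ab: subtract (-2)·f_1 from -ab - 2a → 0
  remainder 0.

S(f_2,g_3): leading monomials are coprime, so the S-polynomial reduces to 0 (Buchberger's first criterion).
Every S-polynomial of the final basis reduces to 0, so we have a Gröbner basis.
Inter-reduce: drop elements whose leading term is divisible by another's, tail-reduce, and make monic.
Reduced Gröbner basis: {a - 2b² - 2, b³ + 2b² + b + 2}.

Buchberger on the second generating set:
h_1 = ab - b² - 1, LT = ab.
h_2 = 2ab - 2a + 2b² + 2, LT = ab.

S(h_1,h_2): lcm = ab. S = a - 2b² - 2.
  leading term a: no divisor's leading term divides it; move a to the remainder.
  leading term b²: no divisor's leading term divides it; move -2b² to the remainder.
  leading term 1: no divisor's leading term divides it; move -2 to the remainder.
  remainder a - 2b² - 2 ≠ 0; add k_3 = a - 2b² - 2 to the basis.

S(h_1,k_3): lcm = ab. S = 2b³ - b² + 2b - 1.
  leading term b³: no divisor's leading term divides it; move 2b³ to the remainder.
  leading term b²: no divisor's leading term divides it; move -b² to the remainder.
  leading term b: no divisor's leading term divides it; move 2b to the remainder.
  leading term 1: no divisor's leading term divides it; move -1 to the remainder.
  remainder 2b³ - b² + 2b - 1 ≠ 0; add k_4 = 2b³ - b² + 2b - 1 to the basis.

S(h_2,k_3): lcm = ab. S = -a + 2b³ + b² + 2b + 1.
  leading term a: subtract (-1)·k_3 from -a + 2b³ + b² + 2b + 1 → 2b³ - b² + 2b - 1
  leading term b³: subtract (1)·k_4 from 2b³ - b² + 2b - 1 → 0
  remainder 0.

S(h_1,k_4): lcm = ab³. S = -2ab² - ab - 2a - b⁴ - b².
  leading term ab²: subtract (-2b)·h_1 from -2ab² - ab - 2a - b⁴ - b² → -ab - 2a - b⁴ - 2b³ - b² - 2b
  leading term ab: subtract (-1)·h_1 from -ab - 2a - b⁴ - 2b³ - b² - 2b → -2a - b⁴ - 2b³ - 2b² - 2b - 1
  leading term a: subtract (-2)·k_3 from -2a - b⁴ - 2b³ - 2b² - 2b - 1 → -b⁴ - 2b³ - b² - 2b
  leading term b⁴: subtract (2b)·k_4 from -b⁴ - 2b³ - b² - 2b → 0
  remainder 0.

S(h_2,k_4): lcm = ab³. S = 2ab² - ab - 2a + b⁴ + b².
  leading term ab²: subtract (2b)·h_1 from 2ab² - ab - 2a + b⁴ + b² → -ab - 2a + b⁴ + 2b³ + b² + 2b
  leading term ab: subtract (-1)·h_1 from -ab - 2a + b⁴ + 2b³ + b² + 2b → -2a + b⁴ + 2b³ + 2b - 1
  leading term a: subtract (-2)·k_3 from -2a + b⁴ + 2b³ + 2b - 1 → b⁴ + 2b³ + b² + 2b
  leading term b⁴: subtract (-2b)·k_4 from b⁴ + 2b³ + b² + 2b → 0
  remainder 0.

S(k_3,k_4): leading monomials are coprime, so the S-polynomial reduces to 0 (Buchberger's first criterion).
Every S-polynomial of the final basis reduces to 0, so we have a Gröbner basis.
Inter-reduce: drop elements whose leading term is divisible by another's, tail-reduce, and make monic.
Reduced Gröbner basis: {a - 2b² - 2, b³ + 2b² + b + 2}.

Same reduced basis, so the two generating sets span the same ideal.

Yes, the ideals are equal.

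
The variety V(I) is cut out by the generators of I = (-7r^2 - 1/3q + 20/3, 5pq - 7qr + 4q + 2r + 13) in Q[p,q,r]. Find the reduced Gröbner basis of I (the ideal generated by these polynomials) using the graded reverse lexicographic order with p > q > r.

G = {pq - 7/5qr + 4/5q + 2/5r + 13/5, r^2 + 1/21q - 20/21}

f_1 = -7r^2 - 1/3q + 20/3, LT = r^2.
f_2 = 5pq - 7qr + 4q + 2r + 13, LT = pq.

The S-polynomials (S(f_1,f_2)) all reduce to 0 modulo the current basis, so we have a Gröbner basis.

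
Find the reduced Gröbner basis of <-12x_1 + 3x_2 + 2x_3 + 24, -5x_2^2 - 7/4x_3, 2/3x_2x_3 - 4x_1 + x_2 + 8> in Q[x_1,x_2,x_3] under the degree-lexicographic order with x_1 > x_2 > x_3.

G = {x_2^2 + 7/20x_3, x_2x_3 - x_3, x_3^2 + 20/7x_3, x_1 - 1/4x_2 - 1/6x_3 - 2}

f_1 = -12x_1 + 3x_2 + 2x_3 + 24, LT = x_1.
f_2 = -5x_2^2 - 7/4x_3, LT = x_2^2.
f_3 = 2/3x_2x_3 - 4x_1 + x_2 + 8, LT = x_2x_3.

S(f_2,f_3): lcm = x_2^2x_3. S = 6x_1x_2 - 3/2x_2^2 + 7/20x_3^2 - 12x_2.
  leading term x_1x_2: subtract (-1/2x_2)·f_1 from 6x_1x_2 - 3/2x_2^2 + 7/20x_3^2 - 12x_2 → x_2x_3 + 7/20x_3^2
  leading term x_2x_3: subtract (3/2)·f_3 from x_2x_3 + 7/20x_3^2 → 7/20x_3^2 + 6x_1 - 3/2x_2 - 12
  leading term x_3^2: no divisor's leading term divides it; move 7/20x_3^2 to the remainder.
  leading term x_1: subtract (-1/2)·f_1 from 6x_1 - 3/2x_2 - 12 → x_3
  leading term x_3: no divisor's leading term divides it; move x_3 to the remainder.
  remainder 7/20x_3^2 + x_3 ≠ 0; add g_4 = 7/20x_3^2 + x_3 to the basis.

The other S-polynomials (S(f_1,f_2), S(f_1,f_3), S(f_1,g_4), S(f_2,g_4), S(f_3,g_4)) all reduce to 0 modulo the current basis, so we have a Gröbner basis.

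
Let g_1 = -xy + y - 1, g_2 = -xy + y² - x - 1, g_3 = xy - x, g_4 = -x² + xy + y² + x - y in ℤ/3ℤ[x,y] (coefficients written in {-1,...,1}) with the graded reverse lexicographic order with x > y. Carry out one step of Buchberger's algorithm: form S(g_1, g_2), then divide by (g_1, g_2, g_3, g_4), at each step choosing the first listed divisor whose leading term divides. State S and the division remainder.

lcm(LM(g_1), LM(g_2)) = xy.
S = (lcm/LT(g_1))·g_1 − (lcm/LT(g_2))·g_2 = y² - x - y.
Reduce S modulo (g_1, g_2, g_3, g_4) in that order:
  leading term y²: no divisor's leading term divides it; move y² to the remainder.
  leading term x: no divisor's leading term divides it; move -x to the remainder.
  leading term y: no divisor's leading term divides it; move -y to the remainder.
The remainder y² - x - y is nonzero, so it would be added as the next basis element.
This is the inner loop of Buchberger's algorithm — each nonzero remainder becomes a new basis element.

S(g_1, g_2) = y² - x - y; remainder on division = y² - x - y.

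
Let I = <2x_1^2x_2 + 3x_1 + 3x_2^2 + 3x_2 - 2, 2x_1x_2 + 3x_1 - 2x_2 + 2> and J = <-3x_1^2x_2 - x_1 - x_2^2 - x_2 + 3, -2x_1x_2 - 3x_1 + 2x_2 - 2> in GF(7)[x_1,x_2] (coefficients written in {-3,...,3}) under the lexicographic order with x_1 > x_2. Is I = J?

Yes, the ideals are equal.

Equality of ideals is decidable: compute both reduced Gröbner bases (unique for the ordering) and check whether they agree.
Buchberger on the first generating set:
f_1 = 2x_1^2x_2 + 3x_1 + 3x_2^2 + 3x_2 - 2, LT = x_1^2x_2.
f_2 = 2x_1x_2 + 3x_1 - 2x_2 + 2, LT = x_1x_2.

S(f_1,f_2): lcm = x_1^2x_2. S = 2x_1^2 + x_1x_2 - 3x_1 - 2x_2^2 - 2x_2 - 1.
  leading term x_1^2: no divisor's leading term divides it; move 2x_1^2 to the remainder.
  leading term x_1x_2: subtract (-3)·f_2 from x_1x_2 - 3x_1 - 2x_2^2 - 2x_2 - 1 → -x_1 - 2x_2^2 - x_2 - 2
  leading term x_1: no divisor's leading term divides it; move -x_1 to the remainder.
  leading term x_2^2: no divisor's leading term divides it; move -2x_2^2 to the remainder.
  leading term x_2: no divisor's leading term divides it; move -x_2 to the remainder.
  leading term 1: no divisor's leading term divides it; move -2 to the remainder.
  remainder 2x_1^2 - x_1 - 2x_2^2 - x_2 - 2 ≠ 0; add g_3 = 2x_1^2 - x_1 - 2x_2^2 - x_2 - 2 to the basis.

S(f_1,g_3): lcm = x_1^2x_2. S = -3x_1x_2 - 2x_1 + x_2^3 + 2x_2^2 - x_2 - 1.
  leading term x_1x_2: subtract (2)·f_2 from -3x_1x_2 - 2x_1 + x_2^3 + 2x_2^2 - x_2 - 1 → -x_1 + x_2^3 + 2x_2^2 + 3x_2 + 2
  leading term x_1: no divisor's leading term divides it; move -x_1 to the remainder.
  leading term x_2^3: no divisor's leading term divides it; move x_2^3 to the remainder.
  leading term x_2^2: no divisor's leading term divides it; move 2x_2^2 to the remainder.
  leading term x_2: no divisor's leading term divides it; move 3x_2 to the remainder.
  leading term 1: no divisor's leading term divides it; move 2 to the remainder.
  remainder -x_1 + x_2^3 + 2x_2^2 + 3x_2 + 2 ≠ 0; add g_4 = -x_1 + x_2^3 + 2x_2^2 + 3x_2 + 2 to the basis.

S(f_1,g_4): lcm = x_1^2x_2. S = x_1x_2^4 + 2x_1x_2^3 + 3x_1x_2^2 + 2x_1x_2 - 2x_1 - 2x_2^2 - 2x_2 - 1.
  leading term x_1x_2^4: subtract (-3x_2^3)·f_2 from x_1x_2^4 + 2x_1x_2^3 + 3x_1x_2^2 + 2x_1x_2 - 2x_1 - 2x_2^2 - 2x_2 - 1 → -3x_1x_2^3 + 3x_1x_2^2 + 2x_1x_2 - 2x_1 + x_2^4 - x_2^3 - 2x_2^2 - 2x_2 - 1
  leading term x_1x_2^3: subtract (2x_2^2)·f_2 from -3x_1x_2^3 + 3x_1x_2^2 + 2x_1x_2 - 2x_1 + x_2^4 - x_2^3 - 2x_2^2 - 2x_2 - 1 → -3x_1x_2^2 + 2x_1x_2 - 2x_1 + x_2^4 + 3x_2^3 + x_2^2 - 2x_2 - 1
  leading term x_1x_2^2: subtract (2x_2)·f_2 from -3x_1x_2^2 + 2x_1x_2 - 2x_1 + x_2^4 + 3x_2^3 + x_2^2 - 2x_2 - 1 → 3x_1x_2 - 2x_1 + x_2^4 + 3x_2^3 - 2x_2^2 + x_2 - 1
  leading term x_1x_2: subtract (-2)·f_2 from 3x_1x_2 - 2x_1 + x_2^4 + 3x_2^3 - 2x_2^2 + x_2 - 1 → -3x_1 + x_2^4 + 3x_2^3 - 2x_2^2 - 3x_2 + 3
  leading term x_1: subtract (3)·g_4 from -3x_1 + x_2^4 + 3x_2^3 - 2x_2^2 - 3x_2 + 3 → x_2^4 - x_2^2 + 2x_2 - 3
  leading term x_2^4: no divisor's leading term divides it; move x_2^4 to the remainder.
  leading term x_2^2: no divisor's leading term divides it; move -x_2^2 to the remainder.
  leading term x_2: no divisor's leading term divides it; move 2x_2 to the remainder.
  leading term 1: no divisor's leading term divides it; move -3 to the remainder.
  remainder x_2^4 - x_2^2 + 2x_2 - 3 ≠ 0; add g_5 = x_2^4 - x_2^2 + 2x_2 - 3 to the basis.

The other S-polynomials (S(f_2,g_3), S(f_2,g_4), S(g_3,g_4), S(f_1,g_5), S(f_2,g_5), S(g_3,g_5), S(g_4,g_5)) all reduce to 0 modulo the current basis, so we have a Gröbner basis.
Inter-reduce: drop elements whose leading term is divisible by another's, tail-reduce, and make monic.
Reduced Gröbner basis: {x_1 - x_2^3 - 2x_2^2 - 3x_2 - 2, x_2^4 - x_2^2 + 2x_2 - 3}.

Buchberger on the second generating set:
h_1 = -3x_1^2x_2 - x_1 - x_2^2 - x_2 + 3, LT = x_1^2x_2.
h_2 = -2x_1x_2 - 3x_1 + 2x_2 - 2, LT = x_1x_2.

S(h_1,h_2): lcm = x_1^2x_2. S = 2x_1^2 + x_1x_2 - 3x_1 - 2x_2^2 - 2x_2 - 1.
  leading term x_1^2: no divisor's leading term divides it; move 2x_1^2 to the remainder.
  leading term x_1x_2: subtract (3)·h_2 from x_1x_2 - 3x_1 - 2x_2^2 - 2x_2 - 1 → -x_1 - 2x_2^2 - x_2 - 2
  leading term x_1: no divisor's leading term divides it; move -x_1 to the remainder.
  leading term x_2^2: no divisor's leading term divides it; move -2x_2^2 to the remainder.
  leading term x_2: no divisor's leading term divides it; move -x_2 to the remainder.
  leading term 1: no divisor's leading term divides it; move -2 to the remainder.
  remainder 2x_1^2 - x_1 - 2x_2^2 - x_2 - 2 ≠ 0; add k_3 = 2x_1^2 - x_1 - 2x_2^2 - x_2 - 2 to the basis.

S(h_1,k_3): lcm = x_1^2x_2. S = -3x_1x_2 - 2x_1 + x_2^3 + 2x_2^2 - x_2 - 1.
  leading term x_1x_2: subtract (-2)·h_2 from -3x_1x_2 - 2x_1 + x_2^3 + 2x_2^2 - x_2 - 1 → -x_1 + x_2^3 + 2x_2^2 + 3x_2 + 2
  leading term x_1: no divisor's leading term divides it; move -x_1 to the remainder.
  leading term x_2^3: no divisor's leading term divides it; move x_2^3 to the remainder.
  leading term x_2^2: no divisor's leading term divides it; move 2x_2^2 to the remainder.
  leading term x_2: no divisor's leading term divides it; move 3x_2 to the remainder.
  leading term 1: no divisor's leading term divides it; move 2 to the remainder.
  remainder -x_1 + x_2^3 + 2x_2^2 + 3x_2 + 2 ≠ 0; add k_4 = -x_1 + x_2^3 + 2x_2^2 + 3x_2 + 2 to the basis.

S(h_1,k_4): lcm = x_1^2x_2. S = x_1x_2^4 + 2x_1x_2^3 + 3x_1x_2^2 + 2x_1x_2 - 2x_1 - 2x_2^2 - 2x_2 - 1.
  leading term x_1x_2^4: subtract (3x_2^3)·h_2 from x_1x_2^4 + 2x_1x_2^3 + 3x_1x_2^2 + 2x_1x_2 - 2x_1 - 2x_2^2 - 2x_2 - 1 → -3x_1x_2^3 + 3x_1x_2^2 + 2x_1x_2 - 2x_1 + x_2^4 - x_2^3 - 2x_2^2 - 2x_2 - 1
  leading term x_1x_2^3: subtract (-2x_2^2)·h_2 from -3x_1x_2^3 + 3x_1x_2^2 + 2x_1x_2 - 2x_1 + x_2^4 - x_2^3 - 2x_2^2 - 2x_2 - 1 → -3x_1x_2^2 + 2x_1x_2 - 2x_1 + x_2^4 + 3x_2^3 + x_2^2 - 2x_2 - 1
  leading term x_1x_2^2: subtract (-2x_2)·h_2 from -3x_1x_2^2 + 2x_1x_2 - 2x_1 + x_2^4 + 3x_2^3 + x_2^2 - 2x_2 - 1 → 3x_1x_2 - 2x_1 + x_2^4 + 3x_2^3 - 2x_2^2 + x_2 - 1
  leading term x_1x_2: subtract (2)·h_2 from 3x_1x_2 - 2x_1 + x_2^4 + 3x_2^3 - 2x_2^2 + x_2 - 1 → -3x_1 + x_2^4 + 3x_2^3 - 2x_2^2 - 3x_2 + 3
  leading term x_1: subtract (3)·k_4 from -3x_1 + x_2^4 + 3x_2^3 - 2x_2^2 - 3x_2 + 3 → x_2^4 - x_2^2 + 2x_2 - 3
  leading term x_2^4: no divisor's leading term divides it; move x_2^4 to the remainder.
  leading term x_2^2: no divisor's leading term divides it; move -x_2^2 to the remainder.
  leading term x_2: no divisor's leading term divides it; move 2x_2 to the remainder.
  leading term 1: no divisor's leading term divides it; move -3 to the remainder.
  remainder x_2^4 - x_2^2 + 2x_2 - 3 ≠ 0; add k_5 = x_2^4 - x_2^2 + 2x_2 - 3 to the basis.

The other S-polynomials (S(h_2,k_3), S(h_2,k_4), S(k_3,k_4), S(h_1,k_5), S(h_2,k_5), S(k_3,k_5), S(k_4,k_5)) all reduce to 0 modulo the current basis, so we have a Gröbner basis.
Inter-reduce: drop elements whose leading term is divisible by another's, tail-reduce, and make monic.
Reduced Gröbner basis: {x_1 - x_2^3 - 2x_2^2 - 3x_2 - 2, x_2^4 - x_2^2 + 2x_2 - 3}.

Same reduced basis, so the two generating sets span the same ideal.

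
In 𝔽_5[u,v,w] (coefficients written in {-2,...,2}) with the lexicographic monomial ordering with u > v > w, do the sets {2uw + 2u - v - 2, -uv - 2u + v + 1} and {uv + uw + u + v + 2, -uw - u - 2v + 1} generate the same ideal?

No, the ideals differ.

Two ideals are equal iff their reduced Gröbner bases coincide (the reduced basis is unique for a fixed ordering).
Buchberger on the first generating set:
f_1 = 2uw + 2u - v - 2, LT = uw.
f_2 = -uv - 2u + v + 1, LT = uv.

S(f_1,f_2): lcm = uvw. S = uv - 2uw + 2v² + vw - v + w.
  reduce S modulo (f_1, f_2):
  remainder 2v² + vw - v + w - 1 ≠ 0; add g_3 = 2v² + vw - v + w - 1 to the basis.

The other S-polynomials (S(f_1,g_3), S(f_2,g_3)) all reduce to 0 modulo the current basis, so we have a Gröbner basis.
Inter-reduce: drop elements whose leading term is divisible by another's, tail-reduce, and make monic.
Reduced Gröbner basis: {uv + 2u - v - 1, uw + u + 2v - 1, v² - 2vw + 2v - 2w + 2}.

Buchberger on the second generating set:
h_1 = uv + uw + u + v + 2, LT = uv.
h_2 = -uw - u - 2v + 1, LT = uw.

S(h_1,h_2): lcm = uvw. S = -uv + uw² + uw - 2v² + vw + v + 2w.
  reduce S modulo (h_1, h_2):
  remainder -2v² - vw - 2w - 2 ≠ 0; add k_3 = -2v² - vw - 2w - 2 to the basis.

The other S-polynomials (S(h_1,k_3), S(h_2,k_3)) all reduce to 0 modulo the current basis, so we have a Gröbner basis.
Inter-reduce: drop elements whose leading term is divisible by another's, tail-reduce, and make monic.
Reduced Gröbner basis: {uv - v - 2, uw + u + 2v - 1, v² - 2vw + w + 1}.

Since the reduced bases disagree, the two ideals are not the same.
The same test decides containment: I ⊆ J iff every generator of I reduces to 0 modulo a Gröbner basis of J.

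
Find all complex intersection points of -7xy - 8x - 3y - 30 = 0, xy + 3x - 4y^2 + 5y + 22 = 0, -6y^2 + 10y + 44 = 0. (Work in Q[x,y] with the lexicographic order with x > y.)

{(4, -2)}

Compute a lex Gröbner basis by Buchberger's algorithm.
f_1 = -7xy - 8x - 3y - 30, LT = xy.
f_2 = xy + 3x - 4y^2 + 5y + 22, LT = xy.
f_3 = -6y^2 + 10y + 44, LT = y^2.

S(f_1,f_2): lcm = xy. S = -13/7x + 4y^2 - 32/7y - 124/7.
  leading term x: no divisor's leading term divides it; move -13/7x to the remainder.
  leading term y^2: subtract (-2/3)·f_3 from 4y^2 - 32/7y - 124/7 → 44/21y + 244/21
  leading term y: no divisor's leading term divides it; move 44/21y to the remainder.
  leading term 1: no divisor's leading term divides it; move 244/21 to the remainder.
  remainder -13/7x + 44/21y + 244/21 ≠ 0; add h_4 = -13/7x + 44/21y + 244/21 to the basis.

S(f_1,f_3): lcm = xy^2. S = 59/21xy + 22/3x + 3/7y^2 + 30/7y.
  leading term xy: subtract (-59/147)·f_1 from 59/21xy + 22/3x + 3/7y^2 + 30/7y → 202/49x + 3/7y^2 + 151/49y - 590/49
  leading term x: subtract (-202/91)·h_4 from 202/49x + 3/7y^2 + 151/49y - 590/49 → 3/7y^2 + 2111/273y + 3754/273
  leading term y^2: subtract (-1/14)·f_3 from 3/7y^2 + 2111/273y + 3754/273 → 2306/273y + 4612/273
  leading term y: no divisor's leading term divides it; move 2306/273y to the remainder.
  leading term 1: no divisor's leading term divides it; move 4612/273 to the remainder.
  remainder 2306/273y + 4612/273 ≠ 0; add h_5 = 2306/273y + 4612/273 to the basis.

The other S-polynomials (S(f_2,f_3), S(f_1,h_4), S(f_2,h_4), S(f_3,h_4), S(f_1,h_5), S(f_2,h_5), S(f_3,h_5), S(h_4,h_5)) all reduce to 0 modulo the current basis, so we have a Gröbner basis.
Inter-reduce: drop elements whose leading term is divisible by another's, tail-reduce, and make monic.
Reduced Gröbner basis: {x - 4, y + 2}.

From the last basis element, y + 2 = 0, so y takes values in {-2}. Each choice, substituted upward through the basis, yields the corresponding point(s) of the solution set.
  y = -2: the earlier basis element becomes x - 4 = 0, giving x = 4 — point (4, -2).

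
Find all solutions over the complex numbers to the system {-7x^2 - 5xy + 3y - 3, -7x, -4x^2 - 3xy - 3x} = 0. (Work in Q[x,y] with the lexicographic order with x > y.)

Compute a lex Gröbner basis by Buchberger's algorithm.
f_1 = -7x^2 - 5xy + 3y - 3, LT = x^2.
f_2 = -7x, LT = x.
f_3 = -4x^2 - 3xy - 3x, LT = x^2.

S(f_1,f_2): lcm = x^2. S = 5/7xy - 3/7y + 3/7.
  leading term xy: subtract (-5/49y)·f_2 from 5/7xy - 3/7y + 3/7 → -3/7y + 3/7
  leading term y: no divisor's leading term divides it; move -3/7y to the remainder.
  leading term 1: no divisor's leading term divides it; move 3/7 to the remainder.
  remainder -3/7y + 3/7 ≠ 0; add h_4 = -3/7y + 3/7 to the basis.

The other S-polynomials (S(f_1,f_3), S(f_2,f_3), S(f_1,h_4), S(f_2,h_4), S(f_3,h_4)) all reduce to 0 modulo the current basis, so we have a Gröbner basis.
Inter-reduce: drop elements whose leading term is divisible by another's, tail-reduce, and make monic.
Reduced Gröbner basis: {x, y - 1}.

Elimination: the polynomial y - 1 lies in the elimination ideal for y, so y ∈ {1}. For each such y, the remaining basis elements (now univariate) give the rest of the solution.
  y = 1: the earlier basis element becomes x = 0, giving x = 0 — point (0, 1).

{(0, 1)}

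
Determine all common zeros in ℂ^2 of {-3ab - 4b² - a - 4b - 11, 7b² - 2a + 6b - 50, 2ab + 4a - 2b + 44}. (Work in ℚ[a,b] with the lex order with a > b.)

Compute a lex Gröbner basis by Buchberger's algorithm.
f_1 = -3ab - a - 4b² - 4b - 11, LT = ab.
f_2 = -2a + 7b² + 6b - 50, LT = a.
f_3 = 2ab + 4a - 2b + 44, LT = ab.

S(f_1,f_2): lcm = ab. S = ⅓a + 7/2b³ + 13/3b² - 71/3b + 11/3.
  reduce S modulo (f_1, f_2, f_3):
  remainder 7/2b³ + 11/2b² - 68/3b - 14/3 ≠ 0; add h_4 = 7/2b³ + 11/2b² - 68/3b - 14/3 to the basis.

S(f_1,f_3): lcm = ab. S = -5/3a + 4/3b² + 7/3b - 55/3.
  reduce S modulo (f_1, f_2, f_3, h_4):
  remainder -9/2b² - 8/3b + 70/3 ≠ 0; add h_5 = -9/2b² - 8/3b + 70/3 to the basis.

S(f_3,h_4): lcm = ab³. S = 3/7ab² + 136/21ab + 4/3a - b³ + 22b².
  reduce S modulo (f_1, f_2, f_3, h_4, h_5):
  remainder -17050/567b + 34100/567 ≠ 0; add h_6 = -17050/567b + 34100/567 to the basis.

The other S-polynomials (S(f_2,f_3), S(f_1,h_4), S(f_2,h_4), S(f_1,h_5), S(f_2,h_5), S(f_3,h_5), S(h_4,h_5), S(f_1,h_6), S(f_2,h_6), S(f_3,h_6), S(h_4,h_6), S(h_5,h_6)) all reduce to 0 modulo the current basis, so we have a Gröbner basis.
Inter-reduce: drop elements whose leading term is divisible by another's, tail-reduce, and make monic.
Reduced Gröbner basis: {a + 5, b - 2}.

The lex basis is triangular: the last element involves only b. Solving b - 2 = 0 gives b ∈ {2}; substituting each value into the earlier elements determines the remaining variables.
  b = 2: the earlier basis element becomes a + 5 = 0, giving a = -5 — point (-5, 2).

{(-5, 2)}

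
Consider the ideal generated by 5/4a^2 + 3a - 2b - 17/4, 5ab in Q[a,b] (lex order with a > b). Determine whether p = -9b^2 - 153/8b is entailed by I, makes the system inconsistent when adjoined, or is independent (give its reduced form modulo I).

First compute the reduced Gröbner basis of I by Buchberger's algorithm.
f_1 = 5/4a^2 + 3a - 2b - 17/4, LT = a^2.
f_2 = 5ab, LT = ab.

S(f_1,f_2): lcm = a^2b. S = 12/5ab - 8/5b^2 - 17/5b.
  leading term ab: subtract (12/25)·f_2 from 12/5ab - 8/5b^2 - 17/5b → -8/5b^2 - 17/5b
  leading term b^2: no divisor's leading term divides it; move -8/5b^2 to the remainder.
  leading term b: no divisor's leading term divides it; move -17/5b to the remainder.
  remainder -8/5b^2 - 17/5b ≠ 0; add h_3 = -8/5b^2 - 17/5b to the basis.

S(f_1,h_3): leading monomials are coprime, so the S-polynomial reduces to 0 (Buchberger's first criterion).
S(f_2,h_3): lcm = ab^2. S = -17/8ab.
  leading term ab: subtract (-17/40)·f_2 from -17/8ab → 0
  remainder 0.

Every S-polynomial of the final basis reduces to 0, so we have a Gröbner basis.
Inter-reduce: drop elements whose leading term is divisible by another's, tail-reduce, and make monic.
Reduced Gröbner basis: {a^2 + 12/5a - 8/5b - 17/5, ab, b^2 + 17/8b}.
Label its elements g_1 = a^2 + 12/5a - 8/5b - 17/5, g_2 = ab, g_3 = b^2 + 17/8b.

Reduce p = -9b^2 - 153/8b modulo G:
  leading term b^2: subtract (-9)·g_3 from -9b^2 - 153/8b → 0
  normal form = 0.
Since the normal form is 0, p ∈ I.

-9b^2 - 153/8b lies in I (it reduces to 0).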